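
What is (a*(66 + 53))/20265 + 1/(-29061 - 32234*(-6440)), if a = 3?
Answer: 1342115513/76184781400 ≈ 0.017617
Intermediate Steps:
(a*(66 + 53))/20265 + 1/(-29061 - 32234*(-6440)) = (3*(66 + 53))/20265 + 1/(-29061 - 32234*(-6440)) = (3*119)*(1/20265) - 1/6440/(-61295) = 357*(1/20265) - 1/61295*(-1/6440) = 17/965 + 1/394739800 = 1342115513/76184781400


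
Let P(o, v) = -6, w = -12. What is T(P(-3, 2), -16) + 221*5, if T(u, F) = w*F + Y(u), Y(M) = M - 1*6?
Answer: 1285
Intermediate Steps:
Y(M) = -6 + M (Y(M) = M - 6 = -6 + M)
T(u, F) = -6 + u - 12*F (T(u, F) = -12*F + (-6 + u) = -6 + u - 12*F)
T(P(-3, 2), -16) + 221*5 = (-6 - 6 - 12*(-16)) + 221*5 = (-6 - 6 + 192) + 1105 = 180 + 1105 = 1285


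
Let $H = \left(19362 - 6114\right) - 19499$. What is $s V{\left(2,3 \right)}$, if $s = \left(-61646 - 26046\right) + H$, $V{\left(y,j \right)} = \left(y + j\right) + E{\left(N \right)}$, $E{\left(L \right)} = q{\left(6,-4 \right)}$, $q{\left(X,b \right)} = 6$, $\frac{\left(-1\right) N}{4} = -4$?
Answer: $-1033373$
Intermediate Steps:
$N = 16$ ($N = \left(-4\right) \left(-4\right) = 16$)
$E{\left(L \right)} = 6$
$H = -6251$ ($H = 13248 - 19499 = -6251$)
$V{\left(y,j \right)} = 6 + j + y$ ($V{\left(y,j \right)} = \left(y + j\right) + 6 = \left(j + y\right) + 6 = 6 + j + y$)
$s = -93943$ ($s = \left(-61646 - 26046\right) - 6251 = -87692 - 6251 = -93943$)
$s V{\left(2,3 \right)} = - 93943 \left(6 + 3 + 2\right) = \left(-93943\right) 11 = -1033373$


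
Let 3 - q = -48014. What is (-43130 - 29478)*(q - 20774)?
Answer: -1978059744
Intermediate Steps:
q = 48017 (q = 3 - 1*(-48014) = 3 + 48014 = 48017)
(-43130 - 29478)*(q - 20774) = (-43130 - 29478)*(48017 - 20774) = -72608*27243 = -1978059744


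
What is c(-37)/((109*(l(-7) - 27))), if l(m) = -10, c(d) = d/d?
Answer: -1/4033 ≈ -0.00024795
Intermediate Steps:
c(d) = 1
c(-37)/((109*(l(-7) - 27))) = 1/(109*(-10 - 27)) = 1/(109*(-37)) = 1/(-4033) = 1*(-1/4033) = -1/4033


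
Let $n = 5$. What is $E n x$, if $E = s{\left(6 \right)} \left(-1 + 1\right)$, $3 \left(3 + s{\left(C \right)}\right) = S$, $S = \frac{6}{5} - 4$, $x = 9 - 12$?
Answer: $0$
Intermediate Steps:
$x = -3$
$S = - \frac{14}{5}$ ($S = 6 \cdot \frac{1}{5} - 4 = \frac{6}{5} - 4 = - \frac{14}{5} \approx -2.8$)
$s{\left(C \right)} = - \frac{59}{15}$ ($s{\left(C \right)} = -3 + \frac{1}{3} \left(- \frac{14}{5}\right) = -3 - \frac{14}{15} = - \frac{59}{15}$)
$E = 0$ ($E = - \frac{59 \left(-1 + 1\right)}{15} = \left(- \frac{59}{15}\right) 0 = 0$)
$E n x = 0 \cdot 5 \left(-3\right) = 0 \left(-3\right) = 0$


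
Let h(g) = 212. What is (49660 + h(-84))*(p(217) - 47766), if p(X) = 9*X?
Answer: -2284785936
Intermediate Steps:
(49660 + h(-84))*(p(217) - 47766) = (49660 + 212)*(9*217 - 47766) = 49872*(1953 - 47766) = 49872*(-45813) = -2284785936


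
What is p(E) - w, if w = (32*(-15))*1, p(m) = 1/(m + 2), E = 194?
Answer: 94081/196 ≈ 480.00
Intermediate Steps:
p(m) = 1/(2 + m)
w = -480 (w = -480*1 = -480)
p(E) - w = 1/(2 + 194) - 1*(-480) = 1/196 + 480 = 94081/196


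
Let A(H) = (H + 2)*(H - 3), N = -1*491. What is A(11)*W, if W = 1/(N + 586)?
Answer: 104/95 ≈ 1.0947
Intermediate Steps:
N = -491
A(H) = (-3 + H)*(2 + H) (A(H) = (2 + H)*(-3 + H) = (-3 + H)*(2 + H))
W = 1/95 (W = 1/(-491 + 586) = 1/95 ≈ 0.010526)
A(11)*W = (-6 + 11**2 - 1*11)*(1/95) = (-6 + 121 - 11)*(1/95) = 104*(1/95) = 104/95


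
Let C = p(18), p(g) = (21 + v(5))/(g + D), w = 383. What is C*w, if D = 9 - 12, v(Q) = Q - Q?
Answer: 2681/5 ≈ 536.20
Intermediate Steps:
v(Q) = 0
D = -3
p(g) = 21/(-3 + g) (p(g) = (21 + 0)/(g - 3) = 21/(-3 + g))
C = 7/5 (C = 21/(-3 + 18) = 21/15 = 21*(1/15) = 7/5 ≈ 1.4000)
C*w = (7/5)*383 = 2681/5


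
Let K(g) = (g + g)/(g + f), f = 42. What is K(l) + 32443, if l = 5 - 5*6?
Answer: 551481/17 ≈ 32440.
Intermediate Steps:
l = -25 (l = 5 - 30 = -25)
K(g) = 2*g/(42 + g) (K(g) = (g + g)/(g + 42) = (2*g)/(42 + g) = 2*g/(42 + g))
K(l) + 32443 = 2*(-25)/(42 - 25) + 32443 = 2*(-25)/17 + 32443 = 2*(-25)*(1/17) + 32443 = -50/17 + 32443 = 551481/17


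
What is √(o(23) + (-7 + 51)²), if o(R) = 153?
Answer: √2089 ≈ 45.706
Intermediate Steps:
√(o(23) + (-7 + 51)²) = √(153 + (-7 + 51)²) = √(153 + 44²) = √(153 + 1936) = √2089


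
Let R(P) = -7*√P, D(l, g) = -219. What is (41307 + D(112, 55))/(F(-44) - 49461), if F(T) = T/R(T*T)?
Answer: -143808/173113 ≈ -0.83072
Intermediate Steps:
F(T) = -T/(7*√(T²)) (F(T) = T/((-7*√(T²))) = T*(-1/(7*√(T²))) = -T/(7*√(T²)))
(41307 + D(112, 55))/(F(-44) - 49461) = (41307 - 219)/(-⅐*(-44)/√((-44)²) - 49461) = 41088/(-⅐*(-44)/√1936 - 49461) = 41088/(-⅐*(-44)*1/44 - 49461) = 41088/(⅐ - 49461) = 41088/(-346226/7) = 41088*(-7/346226) = -143808/173113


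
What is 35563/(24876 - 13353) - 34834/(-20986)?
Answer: 573858650/120910839 ≈ 4.7461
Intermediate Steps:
35563/(24876 - 13353) - 34834/(-20986) = 35563/11523 - 34834*(-1/20986) = 35563*(1/11523) + 17417/10493 = 35563/11523 + 17417/10493 = 573858650/120910839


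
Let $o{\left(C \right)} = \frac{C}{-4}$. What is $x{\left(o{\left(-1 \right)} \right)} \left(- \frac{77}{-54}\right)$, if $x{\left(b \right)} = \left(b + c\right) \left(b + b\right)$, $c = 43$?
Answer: $\frac{13321}{432} \approx 30.836$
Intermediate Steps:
$o{\left(C \right)} = - \frac{C}{4}$ ($o{\left(C \right)} = C \left(- \frac{1}{4}\right) = - \frac{C}{4}$)
$x{\left(b \right)} = 2 b \left(43 + b\right)$ ($x{\left(b \right)} = \left(b + 43\right) \left(b + b\right) = \left(43 + b\right) 2 b = 2 b \left(43 + b\right)$)
$x{\left(o{\left(-1 \right)} \right)} \left(- \frac{77}{-54}\right) = 2 \left(\left(- \frac{1}{4}\right) \left(-1\right)\right) \left(43 - - \frac{1}{4}\right) \left(- \frac{77}{-54}\right) = 2 \cdot \frac{1}{4} \left(43 + \frac{1}{4}\right) \left(\left(-77\right) \left(- \frac{1}{54}\right)\right) = 2 \cdot \frac{1}{4} \cdot \frac{173}{4} \cdot \frac{77}{54} = \frac{173}{8} \cdot \frac{77}{54} = \frac{13321}{432}$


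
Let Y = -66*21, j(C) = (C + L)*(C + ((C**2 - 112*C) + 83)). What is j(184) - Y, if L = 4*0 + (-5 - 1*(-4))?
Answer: 2474631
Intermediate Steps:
L = -1 (L = 0 + (-5 + 4) = 0 - 1 = -1)
j(C) = (-1 + C)*(83 + C**2 - 111*C) (j(C) = (C - 1)*(C + ((C**2 - 112*C) + 83)) = (-1 + C)*(C + (83 + C**2 - 112*C)) = (-1 + C)*(83 + C**2 - 111*C))
Y = -1386
j(184) - Y = (-83 + 184**3 - 112*184**2 + 194*184) - 1*(-1386) = (-83 + 6229504 - 112*33856 + 35696) + 1386 = (-83 + 6229504 - 3791872 + 35696) + 1386 = 2473245 + 1386 = 2474631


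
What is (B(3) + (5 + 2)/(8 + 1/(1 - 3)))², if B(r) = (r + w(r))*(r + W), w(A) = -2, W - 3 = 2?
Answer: 17956/225 ≈ 79.804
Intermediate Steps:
W = 5 (W = 3 + 2 = 5)
B(r) = (-2 + r)*(5 + r) (B(r) = (r - 2)*(r + 5) = (-2 + r)*(5 + r))
(B(3) + (5 + 2)/(8 + 1/(1 - 3)))² = ((-10 + 3² + 3*3) + (5 + 2)/(8 + 1/(1 - 3)))² = ((-10 + 9 + 9) + 7/(8 + 1/(-2)))² = (8 + 7/(8 - ½))² = (8 + 7/(15/2))² = (8 + 7*(2/15))² = (8 + 14/15)² = (134/15)² = 17956/225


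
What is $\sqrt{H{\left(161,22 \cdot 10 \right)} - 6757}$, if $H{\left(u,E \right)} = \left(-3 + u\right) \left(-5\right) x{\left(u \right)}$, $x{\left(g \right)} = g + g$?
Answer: $i \sqrt{261137} \approx 511.02 i$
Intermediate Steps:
$x{\left(g \right)} = 2 g$
$H{\left(u,E \right)} = 2 u \left(15 - 5 u\right)$ ($H{\left(u,E \right)} = \left(-3 + u\right) \left(-5\right) 2 u = \left(15 - 5 u\right) 2 u = 2 u \left(15 - 5 u\right)$)
$\sqrt{H{\left(161,22 \cdot 10 \right)} - 6757} = \sqrt{10 \cdot 161 \left(3 - 161\right) - 6757} = \sqrt{10 \cdot 161 \left(-158\right) - 6757} = \sqrt{-254380 - 6757} = \sqrt{-261137} = i \sqrt{261137}$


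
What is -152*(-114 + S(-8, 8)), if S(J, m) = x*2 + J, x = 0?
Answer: 18544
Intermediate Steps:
S(J, m) = J (S(J, m) = 0*2 + J = 0 + J = J)
-152*(-114 + S(-8, 8)) = -152*(-114 - 8) = -152*(-122) = 18544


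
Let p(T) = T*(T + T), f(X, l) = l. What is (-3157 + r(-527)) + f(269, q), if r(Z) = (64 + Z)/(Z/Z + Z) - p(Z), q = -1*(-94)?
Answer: -293781583/526 ≈ -5.5852e+5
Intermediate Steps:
q = 94
p(T) = 2*T² (p(T) = T*(2*T) = 2*T²)
r(Z) = -2*Z² + (64 + Z)/(1 + Z) (r(Z) = (64 + Z)/(Z/Z + Z) - 2*Z² = (64 + Z)/(1 + Z) - 2*Z² = -2*Z² + (64 + Z)/(1 + Z))
(-3157 + r(-527)) + f(269, q) = (-3157 + (64 - 527 - 2*(-527)² - 2*(-527)³)/(1 - 527)) + 94 = (-3157 + (64 - 527 - 2*277729 - 2*(-146363183))/(-526)) + 94 = (-3157 - (64 - 527 - 555458 + 292726366)/526) + 94 = (-3157 - 1/526*292170445) + 94 = (-3157 - 292170445/526) + 94 = -293831027/526 + 94 = -293781583/526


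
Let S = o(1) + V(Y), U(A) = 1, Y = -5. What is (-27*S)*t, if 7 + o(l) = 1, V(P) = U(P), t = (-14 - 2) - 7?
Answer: -3105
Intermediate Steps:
t = -23 (t = -16 - 7 = -23)
V(P) = 1
o(l) = -6 (o(l) = -7 + 1 = -6)
S = -5 (S = -6 + 1 = -5)
(-27*S)*t = -27*(-5)*(-23) = 135*(-23) = -3105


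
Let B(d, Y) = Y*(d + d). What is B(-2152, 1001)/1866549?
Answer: -4308304/1866549 ≈ -2.3082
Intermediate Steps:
B(d, Y) = 2*Y*d (B(d, Y) = Y*(2*d) = 2*Y*d)
B(-2152, 1001)/1866549 = (2*1001*(-2152))/1866549 = -4308304*1/1866549 = -4308304/1866549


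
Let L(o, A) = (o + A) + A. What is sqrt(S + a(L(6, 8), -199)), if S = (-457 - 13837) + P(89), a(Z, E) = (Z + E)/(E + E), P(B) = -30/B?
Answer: I*sqrt(17934805228610)/35422 ≈ 119.56*I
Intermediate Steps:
L(o, A) = o + 2*A (L(o, A) = (A + o) + A = o + 2*A)
a(Z, E) = (E + Z)/(2*E) (a(Z, E) = (E + Z)/((2*E)) = (E + Z)*(1/(2*E)) = (E + Z)/(2*E))
S = -1272196/89 (S = (-457 - 13837) - 30/89 = -14294 - 30*1/89 = -14294 - 30/89 = -1272196/89 ≈ -14294.)
sqrt(S + a(L(6, 8), -199)) = sqrt(-1272196/89 + (1/2)*(-199 + (6 + 2*8))/(-199)) = sqrt(-1272196/89 + (1/2)*(-1/199)*(-199 + (6 + 16))) = sqrt(-1272196/89 + (1/2)*(-1/199)*(-199 + 22)) = sqrt(-1272196/89 + (1/2)*(-1/199)*(-177)) = sqrt(-1272196/89 + 177/398) = sqrt(-506318255/35422) = I*sqrt(17934805228610)/35422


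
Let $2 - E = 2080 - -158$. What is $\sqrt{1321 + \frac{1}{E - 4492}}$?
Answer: $\frac{\sqrt{17775374}}{116} \approx 36.346$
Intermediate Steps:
$E = -2236$ ($E = 2 - \left(2080 - -158\right) = 2 - \left(2080 + 158\right) = 2 - 2238 = -2236$)
$\sqrt{1321 + \frac{1}{E - 4492}} = \sqrt{1321 + \frac{1}{-2236 - 4492}} = \sqrt{1321 + \frac{1}{-6728}} = \sqrt{1321 - \frac{1}{6728}} = \sqrt{\frac{8887687}{6728}} = \frac{\sqrt{17775374}}{116}$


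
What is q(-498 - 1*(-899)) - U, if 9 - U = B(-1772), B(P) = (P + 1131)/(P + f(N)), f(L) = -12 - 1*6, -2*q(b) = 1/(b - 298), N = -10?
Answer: -797101/92185 ≈ -8.6468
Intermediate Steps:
q(b) = -1/(2*(-298 + b)) (q(b) = -1/(2*(b - 298)) = -1/(2*(-298 + b)))
f(L) = -18 (f(L) = -12 - 6 = -18)
B(P) = (1131 + P)/(-18 + P) (B(P) = (P + 1131)/(P - 18) = (1131 + P)/(-18 + P))
U = 15469/1790 (U = 9 - (1131 - 1772)/(-18 - 1772) = 9 - (-641)/(-1790) = 9 - (-1)*(-641)/1790 = 9 - 1*641/1790 = 9 - 641/1790 = 15469/1790 ≈ 8.6419)
q(-498 - 1*(-899)) - U = -1/(-596 + 2*(-498 - 1*(-899))) - 1*15469/1790 = -1/(-596 + 2*(-498 + 899)) - 15469/1790 = -1/(-596 + 2*401) - 15469/1790 = -1/(-596 + 802) - 15469/1790 = -1/206 - 15469/1790 = -797101/92185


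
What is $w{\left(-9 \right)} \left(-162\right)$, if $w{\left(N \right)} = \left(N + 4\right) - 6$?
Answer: $1782$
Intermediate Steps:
$w{\left(N \right)} = -2 + N$ ($w{\left(N \right)} = \left(4 + N\right) - 6 = -2 + N$)
$w{\left(-9 \right)} \left(-162\right) = \left(-2 - 9\right) \left(-162\right) = \left(-11\right) \left(-162\right) = 1782$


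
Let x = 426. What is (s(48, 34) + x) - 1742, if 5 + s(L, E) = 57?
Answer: -1264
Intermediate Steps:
s(L, E) = 52 (s(L, E) = -5 + 57 = 52)
(s(48, 34) + x) - 1742 = (52 + 426) - 1742 = 478 - 1742 = -1264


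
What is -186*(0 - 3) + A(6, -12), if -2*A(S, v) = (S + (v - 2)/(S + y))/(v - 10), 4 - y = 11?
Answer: 6143/11 ≈ 558.45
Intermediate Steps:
y = -7 (y = 4 - 1*11 = 4 - 11 = -7)
A(S, v) = -(S + (-2 + v)/(-7 + S))/(2*(-10 + v)) (A(S, v) = -(S + (v - 2)/(S - 7))/(2*(v - 10)) = -(S + (-2 + v)/(-7 + S))/(2*(-10 + v)))
-186*(0 - 3) + A(6, -12) = -186*(0 - 3) + (2 - 1*(-12) - 1*6² + 7*6)/(2*(70 - 10*6 - 7*(-12) + 6*(-12))) = -186*(-3) + (2 + 12 - 1*36 + 42)/(2*(70 - 60 + 84 - 72)) = -31*(-18) + (½)*(2 + 12 - 36 + 42)/22 = 558 + (½)*(1/22)*20 = 558 + 5/11 = 6143/11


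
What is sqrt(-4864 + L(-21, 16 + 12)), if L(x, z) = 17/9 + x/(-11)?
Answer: 2*I*sqrt(1323190)/33 ≈ 69.715*I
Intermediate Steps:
L(x, z) = 17/9 - x/11 (L(x, z) = 17*(1/9) + x*(-1/11) = 17/9 - x/11)
sqrt(-4864 + L(-21, 16 + 12)) = sqrt(-4864 + (17/9 - 1/11*(-21))) = sqrt(-4864 + (17/9 + 21/11)) = sqrt(-4864 + 376/99) = sqrt(-481160/99) = 2*I*sqrt(1323190)/33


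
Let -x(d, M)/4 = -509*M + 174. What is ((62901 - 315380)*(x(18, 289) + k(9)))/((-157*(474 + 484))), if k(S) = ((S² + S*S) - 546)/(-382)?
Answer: 14170689374590/14363773 ≈ 9.8656e+5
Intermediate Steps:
x(d, M) = -696 + 2036*M (x(d, M) = -4*(-509*M + 174) = -4*(174 - 509*M) = -696 + 2036*M)
k(S) = 273/191 - S²/191 (k(S) = ((S² + S²) - 546)*(-1/382) = (2*S² - 546)*(-1/382) = (-546 + 2*S²)*(-1/382) = 273/191 - S²/191)
((62901 - 315380)*(x(18, 289) + k(9)))/((-157*(474 + 484))) = ((62901 - 315380)*((-696 + 2036*289) + (273/191 - 1/191*9²)))/((-157*(474 + 484))) = (-252479*((-696 + 588404) + (273/191 - 1/191*81)))/((-157*958)) = -252479*(587708 + (273/191 - 81/191))/(-150406) = -252479*(587708 + 192/191)*(-1/150406) = -252479*112252420/191*(-1/150406) = -28341378749180/191*(-1/150406) = 14170689374590/14363773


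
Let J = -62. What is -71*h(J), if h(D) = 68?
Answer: -4828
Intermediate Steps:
-71*h(J) = -71*68 = -4828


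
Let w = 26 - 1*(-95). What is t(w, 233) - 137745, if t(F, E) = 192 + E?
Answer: -137320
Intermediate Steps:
w = 121 (w = 26 + 95 = 121)
t(w, 233) - 137745 = (192 + 233) - 137745 = 425 - 137745 = -137320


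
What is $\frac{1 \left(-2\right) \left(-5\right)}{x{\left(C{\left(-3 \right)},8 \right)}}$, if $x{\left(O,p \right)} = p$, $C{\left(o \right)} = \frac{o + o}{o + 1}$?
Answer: $\frac{5}{4} \approx 1.25$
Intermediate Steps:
$C{\left(o \right)} = \frac{2 o}{1 + o}$
$\frac{1 \left(-2\right) \left(-5\right)}{x{\left(C{\left(-3 \right)},8 \right)}} = \frac{1 \left(-2\right) \left(-5\right)}{8} = \left(-2\right) \left(-5\right) \frac{1}{8} = 10 \cdot \frac{1}{8} = \frac{5}{4}$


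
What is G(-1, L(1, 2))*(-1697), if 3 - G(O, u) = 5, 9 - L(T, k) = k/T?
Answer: 3394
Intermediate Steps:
L(T, k) = 9 - k/T
G(O, u) = -2 (G(O, u) = 3 - 1*5 = 3 - 5 = -2)
G(-1, L(1, 2))*(-1697) = -2*(-1697) = 3394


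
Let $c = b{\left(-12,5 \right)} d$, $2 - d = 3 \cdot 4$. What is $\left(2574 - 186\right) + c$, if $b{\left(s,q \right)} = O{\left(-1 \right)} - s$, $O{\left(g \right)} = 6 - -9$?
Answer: $2118$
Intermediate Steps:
$O{\left(g \right)} = 15$ ($O{\left(g \right)} = 6 + 9 = 15$)
$b{\left(s,q \right)} = 15 - s$
$d = -10$ ($d = 2 - 3 \cdot 4 = 2 - 12 = -10$)
$c = -270$ ($c = \left(15 - -12\right) \left(-10\right) = \left(15 + 12\right) \left(-10\right) = 27 \left(-10\right) = -270$)
$\left(2574 - 186\right) + c = \left(2574 - 186\right) - 270 = 2388 - 270 = 2118$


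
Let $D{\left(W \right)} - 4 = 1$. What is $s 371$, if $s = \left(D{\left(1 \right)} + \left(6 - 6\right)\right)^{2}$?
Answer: $9275$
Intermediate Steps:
$D{\left(W \right)} = 5$ ($D{\left(W \right)} = 4 + 1 = 5$)
$s = 25$ ($s = \left(5 + \left(6 - 6\right)\right)^{2} = \left(5 + 0\right)^{2} = 5^{2} = 25$)
$s 371 = 25 \cdot 371 = 9275$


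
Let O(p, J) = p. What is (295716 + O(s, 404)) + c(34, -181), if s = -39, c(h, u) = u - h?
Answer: 295462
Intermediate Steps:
(295716 + O(s, 404)) + c(34, -181) = (295716 - 39) + (-181 - 1*34) = 295677 + (-181 - 34) = 295677 - 215 = 295462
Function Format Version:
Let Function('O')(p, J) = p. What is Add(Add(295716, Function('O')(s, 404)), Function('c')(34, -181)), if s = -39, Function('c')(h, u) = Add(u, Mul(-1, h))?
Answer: 295462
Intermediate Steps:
Add(Add(295716, Function('O')(s, 404)), Function('c')(34, -181)) = Add(Add(295716, -39), Add(-181, Mul(-1, 34))) = Add(295677, Add(-181, -34)) = Add(295677, -215) = 295462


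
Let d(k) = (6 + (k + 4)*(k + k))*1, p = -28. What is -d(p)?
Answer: -1350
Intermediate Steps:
d(k) = 6 + 2*k*(4 + k) (d(k) = (6 + (4 + k)*(2*k))*1 = (6 + 2*k*(4 + k))*1 = 6 + 2*k*(4 + k))
-d(p) = -(6 + 2*(-28)**2 + 8*(-28)) = -(6 + 2*784 - 224) = -(6 + 1568 - 224) = -1*1350 = -1350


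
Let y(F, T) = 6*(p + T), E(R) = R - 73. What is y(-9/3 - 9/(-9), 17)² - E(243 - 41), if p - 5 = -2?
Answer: 14271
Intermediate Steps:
p = 3 (p = 5 - 2 = 3)
E(R) = -73 + R
y(F, T) = 18 + 6*T (y(F, T) = 6*(3 + T) = 18 + 6*T)
y(-9/3 - 9/(-9), 17)² - E(243 - 41) = (18 + 6*17)² - (-73 + (243 - 41)) = (18 + 102)² - (-73 + 202) = 120² - 1*129 = 14400 - 129 = 14271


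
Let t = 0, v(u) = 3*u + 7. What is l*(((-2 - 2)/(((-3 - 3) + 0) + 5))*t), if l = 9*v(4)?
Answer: 0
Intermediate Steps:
v(u) = 7 + 3*u
l = 171 (l = 9*(7 + 3*4) = 9*(7 + 12) = 9*19 = 171)
l*(((-2 - 2)/(((-3 - 3) + 0) + 5))*t) = 171*(((-2 - 2)/(((-3 - 3) + 0) + 5))*0) = 171*((-4/((-6 + 0) + 5))*0) = 171*((-4/(-6 + 5))*0) = 171*((-4/(-1))*0) = 171*(-1*(-4)*0) = 171*(4*0) = 171*0 = 0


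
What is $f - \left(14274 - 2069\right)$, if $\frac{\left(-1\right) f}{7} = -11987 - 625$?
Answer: $76079$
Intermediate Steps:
$f = 88284$ ($f = - 7 \left(-11987 - 625\right) = \left(-7\right) \left(-12612\right) = 88284$)
$f - \left(14274 - 2069\right) = 88284 - \left(14274 - 2069\right) = 88284 - 12205 = 76079$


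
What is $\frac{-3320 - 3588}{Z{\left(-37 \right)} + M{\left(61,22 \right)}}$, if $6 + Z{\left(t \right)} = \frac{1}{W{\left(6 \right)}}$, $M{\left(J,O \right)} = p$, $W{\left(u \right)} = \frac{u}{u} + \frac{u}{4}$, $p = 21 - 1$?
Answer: $- \frac{8635}{18} \approx -479.72$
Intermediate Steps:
$p = 20$
$W{\left(u \right)} = 1 + \frac{u}{4}$ ($W{\left(u \right)} = 1 + u \frac{1}{4} = 1 + \frac{u}{4}$)
$M{\left(J,O \right)} = 20$
$Z{\left(t \right)} = - \frac{28}{5}$ ($Z{\left(t \right)} = -6 + \frac{1}{1 + \frac{1}{4} \cdot 6} = -6 + \frac{1}{1 + \frac{3}{2}} = -6 + \frac{1}{\frac{5}{2}} = -6 + \frac{2}{5} = - \frac{28}{5}$)
$\frac{-3320 - 3588}{Z{\left(-37 \right)} + M{\left(61,22 \right)}} = \frac{-3320 - 3588}{- \frac{28}{5} + 20} = - \frac{6908}{\frac{72}{5}} = \left(-6908\right) \frac{5}{72} = - \frac{8635}{18}$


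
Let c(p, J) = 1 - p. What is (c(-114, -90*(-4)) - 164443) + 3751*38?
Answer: -21790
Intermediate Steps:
(c(-114, -90*(-4)) - 164443) + 3751*38 = ((1 - 1*(-114)) - 164443) + 3751*38 = ((1 + 114) - 164443) + 142538 = (115 - 164443) + 142538 = -164328 + 142538 = -21790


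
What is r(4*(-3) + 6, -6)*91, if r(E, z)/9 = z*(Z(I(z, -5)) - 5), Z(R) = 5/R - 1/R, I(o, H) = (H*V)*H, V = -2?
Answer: 624078/25 ≈ 24963.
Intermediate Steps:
I(o, H) = -2*H² (I(o, H) = (H*(-2))*H = (-2*H)*H = -2*H²)
Z(R) = 4/R
r(E, z) = -1143*z/25 (r(E, z) = 9*(z*(4/((-2*(-5)²)) - 5)) = 9*(z*(4/((-2*25)) - 5)) = 9*(z*(4/(-50) - 5)) = 9*(z*(4*(-1/50) - 5)) = 9*(z*(-2/25 - 5)) = 9*(z*(-127/25)) = 9*(-127*z/25) = -1143*z/25)
r(4*(-3) + 6, -6)*91 = -1143/25*(-6)*91 = (6858/25)*91 = 624078/25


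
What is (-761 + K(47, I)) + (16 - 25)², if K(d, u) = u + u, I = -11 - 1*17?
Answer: -736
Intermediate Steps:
I = -28 (I = -11 - 17 = -28)
K(d, u) = 2*u
(-761 + K(47, I)) + (16 - 25)² = (-761 + 2*(-28)) + (16 - 25)² = (-761 - 56) + (-9)² = -817 + 81 = -736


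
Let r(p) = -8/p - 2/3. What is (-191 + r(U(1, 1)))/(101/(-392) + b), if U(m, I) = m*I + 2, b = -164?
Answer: 228536/193167 ≈ 1.1831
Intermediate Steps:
U(m, I) = 2 + I*m (U(m, I) = I*m + 2 = 2 + I*m)
r(p) = -⅔ - 8/p (r(p) = -8/p - 2*⅓ = -8/p - ⅔ = -⅔ - 8/p)
(-191 + r(U(1, 1)))/(101/(-392) + b) = (-191 + (-⅔ - 8/(2 + 1*1)))/(101/(-392) - 164) = (-191 + (-⅔ - 8/(2 + 1)))/(101*(-1/392) - 164) = (-191 + (-⅔ - 8/3))/(-101/392 - 164) = (-191 + (-⅔ - 8*⅓))/(-64389/392) = (-191 + (-⅔ - 8/3))*(-392/64389) = (-191 - 10/3)*(-392/64389) = -583/3*(-392/64389) = 228536/193167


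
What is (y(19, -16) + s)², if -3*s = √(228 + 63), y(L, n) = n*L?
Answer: (912 + √291)²/9 ≈ 95906.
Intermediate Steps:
y(L, n) = L*n
s = -√291/3 (s = -√(228 + 63)/3 = -√291/3 ≈ -5.6862)
(y(19, -16) + s)² = (19*(-16) - √291/3)² = (-304 - √291/3)²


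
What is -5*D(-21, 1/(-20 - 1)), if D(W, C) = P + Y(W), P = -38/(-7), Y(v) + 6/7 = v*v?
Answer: -15595/7 ≈ -2227.9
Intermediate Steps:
Y(v) = -6/7 + v**2 (Y(v) = -6/7 + v*v = -6/7 + v**2)
P = 38/7 (P = -38*(-1/7) = 38/7 ≈ 5.4286)
D(W, C) = 32/7 + W**2 (D(W, C) = 38/7 + (-6/7 + W**2) = 32/7 + W**2)
-5*D(-21, 1/(-20 - 1)) = -5*(32/7 + (-21)**2) = -5*(32/7 + 441) = -5*3119/7 = -15595/7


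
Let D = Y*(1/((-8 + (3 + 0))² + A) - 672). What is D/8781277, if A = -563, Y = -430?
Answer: 77730455/2362163513 ≈ 0.032906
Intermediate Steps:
D = 77730455/269 (D = -430*(1/((-8 + (3 + 0))² - 563) - 672) = -430*(1/((-8 + 3)² - 563) - 672) = -430*(1/((-5)² - 563) - 672) = -430*(1/(25 - 563) - 672) = -430*(1/(-538) - 672) = -430*(-1/538 - 672) = -430*(-361537/538) = 77730455/269 ≈ 2.8896e+5)
D/8781277 = (77730455/269)/8781277 = (77730455/269)*(1/8781277) = 77730455/2362163513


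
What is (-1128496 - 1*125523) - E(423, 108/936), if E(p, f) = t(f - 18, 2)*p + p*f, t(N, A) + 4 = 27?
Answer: -32858717/26 ≈ -1.2638e+6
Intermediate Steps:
t(N, A) = 23 (t(N, A) = -4 + 27 = 23)
E(p, f) = 23*p + f*p (E(p, f) = 23*p + p*f = 23*p + f*p)
(-1128496 - 1*125523) - E(423, 108/936) = (-1128496 - 1*125523) - 423*(23 + 108/936) = (-1128496 - 125523) - 423*(23 + 108*(1/936)) = -1254019 - 423*(23 + 3/26) = -1254019 - 423*601/26 = -1254019 - 1*254223/26 = -1254019 - 254223/26 = -32858717/26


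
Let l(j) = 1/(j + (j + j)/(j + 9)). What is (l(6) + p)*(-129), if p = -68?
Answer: 297603/34 ≈ 8753.0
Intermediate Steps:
l(j) = 1/(j + 2*j/(9 + j)) (l(j) = 1/(j + (2*j)/(9 + j)) = 1/(j + 2*j/(9 + j)))
(l(6) + p)*(-129) = ((9 + 6)/(6*(11 + 6)) - 68)*(-129) = ((⅙)*15/17 - 68)*(-129) = ((⅙)*(1/17)*15 - 68)*(-129) = (5/34 - 68)*(-129) = -2307/34*(-129) = 297603/34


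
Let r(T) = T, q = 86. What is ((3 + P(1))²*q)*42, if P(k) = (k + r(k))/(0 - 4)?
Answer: 22575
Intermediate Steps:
P(k) = -k/2 (P(k) = (k + k)/(0 - 4) = (2*k)/(-4) = (2*k)*(-¼) = -k/2)
((3 + P(1))²*q)*42 = ((3 - ½*1)²*86)*42 = ((3 - ½)²*86)*42 = ((5/2)²*86)*42 = ((25/4)*86)*42 = (1075/2)*42 = 22575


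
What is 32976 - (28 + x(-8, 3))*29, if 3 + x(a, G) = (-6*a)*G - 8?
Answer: 28307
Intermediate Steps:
x(a, G) = -11 - 6*G*a (x(a, G) = -3 + ((-6*a)*G - 8) = -3 + (-6*G*a - 8) = -3 + (-8 - 6*G*a) = -11 - 6*G*a)
32976 - (28 + x(-8, 3))*29 = 32976 - (28 + (-11 - 6*3*(-8)))*29 = 32976 - (28 + (-11 + 144))*29 = 32976 - (28 + 133)*29 = 32976 - 161*29 = 32976 - 1*4669 = 32976 - 4669 = 28307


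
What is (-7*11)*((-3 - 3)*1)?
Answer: 462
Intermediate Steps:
(-7*11)*((-3 - 3)*1) = -(-462) = -77*(-6) = 462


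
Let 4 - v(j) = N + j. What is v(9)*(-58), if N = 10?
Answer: 870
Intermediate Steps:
v(j) = -6 - j (v(j) = 4 - (10 + j) = 4 + (-10 - j) = -6 - j)
v(9)*(-58) = (-6 - 1*9)*(-58) = (-6 - 9)*(-58) = -15*(-58) = 870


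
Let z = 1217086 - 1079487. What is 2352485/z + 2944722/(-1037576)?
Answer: 1017845586941/71384710012 ≈ 14.259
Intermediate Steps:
z = 137599
2352485/z + 2944722/(-1037576) = 2352485/137599 + 2944722/(-1037576) = 2352485*(1/137599) + 2944722*(-1/1037576) = 2352485/137599 - 1472361/518788 = 1017845586941/71384710012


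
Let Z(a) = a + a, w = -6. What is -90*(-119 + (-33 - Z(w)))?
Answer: 12600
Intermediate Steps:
Z(a) = 2*a
-90*(-119 + (-33 - Z(w))) = -90*(-119 + (-33 - 2*(-6))) = -90*(-119 + (-33 - 1*(-12))) = -90*(-119 + (-33 + 12)) = -90*(-119 - 21) = -90*(-140) = 12600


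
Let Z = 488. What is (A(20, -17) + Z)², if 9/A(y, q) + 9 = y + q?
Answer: 946729/4 ≈ 2.3668e+5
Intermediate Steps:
A(y, q) = 9/(-9 + q + y) (A(y, q) = 9/(-9 + (y + q)) = 9/(-9 + (q + y)) = 9/(-9 + q + y))
(A(20, -17) + Z)² = (9/(-9 - 17 + 20) + 488)² = (9/(-6) + 488)² = (9*(-⅙) + 488)² = (-3/2 + 488)² = (973/2)² = 946729/4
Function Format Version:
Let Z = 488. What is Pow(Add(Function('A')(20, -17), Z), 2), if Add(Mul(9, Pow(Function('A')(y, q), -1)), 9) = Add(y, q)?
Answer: Rational(946729, 4) ≈ 2.3668e+5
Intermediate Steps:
Function('A')(y, q) = Mul(9, Pow(Add(-9, q, y), -1)) (Function('A')(y, q) = Mul(9, Pow(Add(-9, Add(y, q)), -1)) = Mul(9, Pow(Add(-9, Add(q, y)), -1)) = Mul(9, Pow(Add(-9, q, y), -1)))
Pow(Add(Function('A')(20, -17), Z), 2) = Pow(Add(Mul(9, Pow(Add(-9, -17, 20), -1)), 488), 2) = Pow(Add(Mul(9, Pow(-6, -1)), 488), 2) = Pow(Add(Mul(9, Rational(-1, 6)), 488), 2) = Pow(Add(Rational(-3, 2), 488), 2) = Pow(Rational(973, 2), 2) = Rational(946729, 4)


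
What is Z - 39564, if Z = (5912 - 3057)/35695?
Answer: -282446825/7139 ≈ -39564.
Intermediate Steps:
Z = 571/7139 (Z = 2855*(1/35695) = 571/7139 ≈ 0.079983)
Z - 39564 = 571/7139 - 39564 = -282446825/7139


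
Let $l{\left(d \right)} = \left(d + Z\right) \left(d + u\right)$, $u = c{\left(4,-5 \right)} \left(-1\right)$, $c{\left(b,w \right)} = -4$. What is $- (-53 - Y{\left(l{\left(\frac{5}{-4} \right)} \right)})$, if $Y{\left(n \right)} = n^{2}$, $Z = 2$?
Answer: $\frac{14657}{256} \approx 57.254$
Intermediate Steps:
$u = 4$ ($u = \left(-4\right) \left(-1\right) = 4$)
$l{\left(d \right)} = \left(2 + d\right) \left(4 + d\right)$ ($l{\left(d \right)} = \left(d + 2\right) \left(d + 4\right) = \left(2 + d\right) \left(4 + d\right)$)
$- (-53 - Y{\left(l{\left(\frac{5}{-4} \right)} \right)}) = - (-53 - \left(8 + \left(\frac{5}{-4}\right)^{2} + 6 \frac{5}{-4}\right)^{2}) = - (-53 - \left(8 + \left(5 \left(- \frac{1}{4}\right)\right)^{2} + 6 \cdot 5 \left(- \frac{1}{4}\right)\right)^{2}) = - (-53 - \left(8 + \left(- \frac{5}{4}\right)^{2} + 6 \left(- \frac{5}{4}\right)\right)^{2}) = - (-53 - \left(8 + \frac{25}{16} - \frac{15}{2}\right)^{2}) = - (-53 - \left(\frac{33}{16}\right)^{2}) = - (-53 - \frac{1089}{256}) = \left(-1\right) \left(- \frac{14657}{256}\right) = \frac{14657}{256}$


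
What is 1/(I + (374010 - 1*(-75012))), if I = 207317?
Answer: 1/656339 ≈ 1.5236e-6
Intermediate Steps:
1/(I + (374010 - 1*(-75012))) = 1/(207317 + (374010 - 1*(-75012))) = 1/(207317 + (374010 + 75012)) = 1/(207317 + 449022) = 1/656339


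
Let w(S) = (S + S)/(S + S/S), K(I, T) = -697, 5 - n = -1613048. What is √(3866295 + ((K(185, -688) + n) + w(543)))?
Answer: √25333291455/68 ≈ 2340.7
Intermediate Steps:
n = 1613053 (n = 5 - 1*(-1613048) = 5 + 1613048 = 1613053)
w(S) = 2*S/(1 + S) (w(S) = (2*S)/(S + 1) = (2*S)/(1 + S) = 2*S/(1 + S))
√(3866295 + ((K(185, -688) + n) + w(543))) = √(3866295 + ((-697 + 1613053) + 2*543/(1 + 543))) = √(3866295 + (1612356 + 2*543/544)) = √(3866295 + (1612356 + 2*543*(1/544))) = √(3866295 + (1612356 + 543/272)) = √(3866295 + 438561375/272) = √(1490193615/272) = √25333291455/68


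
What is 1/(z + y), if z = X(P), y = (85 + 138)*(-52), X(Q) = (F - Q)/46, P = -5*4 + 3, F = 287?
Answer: -23/266556 ≈ -8.6286e-5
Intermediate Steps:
P = -17 (P = -20 + 3 = -17)
X(Q) = 287/46 - Q/46 (X(Q) = (287 - Q)/46 = (287 - Q)*(1/46) = 287/46 - Q/46)
y = -11596 (y = 223*(-52) = -11596)
z = 152/23 (z = 287/46 - 1/46*(-17) = 287/46 + 17/46 = 152/23 ≈ 6.6087)
1/(z + y) = 1/(152/23 - 11596) = 1/(-266556/23) = -23/266556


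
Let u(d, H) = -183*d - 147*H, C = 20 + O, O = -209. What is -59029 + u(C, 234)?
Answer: -58840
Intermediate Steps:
C = -189 (C = 20 - 209 = -189)
-59029 + u(C, 234) = -59029 + (-183*(-189) - 147*234) = -59029 + (34587 - 34398) = -59029 + 189 = -58840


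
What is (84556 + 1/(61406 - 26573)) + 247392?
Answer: 11562744685/34833 ≈ 3.3195e+5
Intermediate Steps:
(84556 + 1/(61406 - 26573)) + 247392 = (84556 + 1/34833) + 247392 = 2945339149/34833 + 247392 = 11562744685/34833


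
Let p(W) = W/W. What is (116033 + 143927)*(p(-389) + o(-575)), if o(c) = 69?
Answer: 18197200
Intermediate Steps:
p(W) = 1
(116033 + 143927)*(p(-389) + o(-575)) = (116033 + 143927)*(1 + 69) = 259960*70 = 18197200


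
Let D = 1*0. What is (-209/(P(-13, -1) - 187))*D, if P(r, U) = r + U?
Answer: 0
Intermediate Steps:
P(r, U) = U + r
D = 0
(-209/(P(-13, -1) - 187))*D = (-209/((-1 - 13) - 187))*0 = (-209/(-14 - 187))*0 = (-209/(-201))*0 = -1/201*(-209)*0 = (209/201)*0 = 0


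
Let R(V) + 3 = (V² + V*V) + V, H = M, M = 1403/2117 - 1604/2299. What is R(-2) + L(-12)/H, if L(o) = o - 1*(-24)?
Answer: -57893283/170171 ≈ -340.21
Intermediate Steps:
L(o) = 24 + o (L(o) = o + 24 = 24 + o)
M = -170171/4866983 (M = 1403*(1/2117) - 1604*1/2299 = 1403/2117 - 1604/2299 = -170171/4866983 ≈ -0.034964)
H = -170171/4866983 ≈ -0.034964
R(V) = -3 + V + 2*V² (R(V) = -3 + ((V² + V*V) + V) = -3 + ((V² + V²) + V) = -3 + (2*V² + V) = -3 + (V + 2*V²) = -3 + V + 2*V²)
R(-2) + L(-12)/H = (-3 - 2 + 2*(-2)²) + (24 - 12)/(-170171/4866983) = (-3 - 2 + 2*4) + 12*(-4866983/170171) = (-3 - 2 + 8) - 58403796/170171 = 3 - 58403796/170171 = -57893283/170171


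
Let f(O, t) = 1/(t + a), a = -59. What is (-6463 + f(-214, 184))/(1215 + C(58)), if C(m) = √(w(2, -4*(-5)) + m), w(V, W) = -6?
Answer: -196313382/36904325 + 1615748*√13/184521625 ≈ -5.2879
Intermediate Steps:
f(O, t) = 1/(-59 + t) (f(O, t) = 1/(t - 59) = 1/(-59 + t))
C(m) = √(-6 + m)
(-6463 + f(-214, 184))/(1215 + C(58)) = (-6463 + 1/(-59 + 184))/(1215 + √(-6 + 58)) = (-6463 + 1/125)/(1215 + √52) = (-6463 + 1/125)/(1215 + 2*√13) = -807874/(125*(1215 + 2*√13))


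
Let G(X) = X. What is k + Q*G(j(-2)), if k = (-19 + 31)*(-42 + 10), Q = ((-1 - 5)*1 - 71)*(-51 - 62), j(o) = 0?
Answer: -384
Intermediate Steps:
Q = 8701 (Q = (-6*1 - 71)*(-113) = (-6 - 71)*(-113) = -77*(-113) = 8701)
k = -384 (k = 12*(-32) = -384)
k + Q*G(j(-2)) = -384 + 8701*0 = -384 + 0 = -384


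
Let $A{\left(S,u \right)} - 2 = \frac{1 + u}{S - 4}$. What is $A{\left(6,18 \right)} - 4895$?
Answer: $- \frac{9767}{2} \approx -4883.5$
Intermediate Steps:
$A{\left(S,u \right)} = 2 + \frac{1 + u}{-4 + S}$ ($A{\left(S,u \right)} = 2 + \frac{1 + u}{S - 4} = 2 + \frac{1 + u}{-4 + S}$)
$A{\left(6,18 \right)} - 4895 = \frac{-7 + 18 + 2 \cdot 6}{-4 + 6} - 4895 = \frac{-7 + 18 + 12}{2} - 4895 = \frac{1}{2} \cdot 23 - 4895 = \frac{23}{2} - 4895 = - \frac{9767}{2}$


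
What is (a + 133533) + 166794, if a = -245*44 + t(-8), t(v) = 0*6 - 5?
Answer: 289542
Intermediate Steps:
t(v) = -5 (t(v) = 0 - 5 = -5)
a = -10785 (a = -245*44 - 5 = -10780 - 5 = -10785)
(a + 133533) + 166794 = (-10785 + 133533) + 166794 = 122748 + 166794 = 289542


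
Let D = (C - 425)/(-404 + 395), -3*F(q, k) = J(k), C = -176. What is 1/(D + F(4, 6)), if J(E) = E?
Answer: 9/583 ≈ 0.015437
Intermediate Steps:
F(q, k) = -k/3
D = 601/9 (D = (-176 - 425)/(-404 + 395) = -601/(-9) = -601*(-1/9) = 601/9 ≈ 66.778)
1/(D + F(4, 6)) = 1/(601/9 - 1/3*6) = 1/(601/9 - 2) = 1/(583/9) = 9/583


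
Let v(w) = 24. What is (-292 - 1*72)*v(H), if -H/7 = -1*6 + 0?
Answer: -8736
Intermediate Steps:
H = 42 (H = -7*(-1*6 + 0) = -7*(-6 + 0) = -7*(-6) = 42)
(-292 - 1*72)*v(H) = (-292 - 1*72)*24 = (-292 - 72)*24 = -364*24 = -8736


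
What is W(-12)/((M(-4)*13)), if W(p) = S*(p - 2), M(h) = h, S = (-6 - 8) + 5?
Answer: -63/26 ≈ -2.4231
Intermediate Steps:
S = -9 (S = -14 + 5 = -9)
W(p) = 18 - 9*p (W(p) = -9*(p - 2) = -9*(-2 + p) = 18 - 9*p)
W(-12)/((M(-4)*13)) = (18 - 9*(-12))/((-4*13)) = (18 + 108)/(-52) = 126*(-1/52) = -63/26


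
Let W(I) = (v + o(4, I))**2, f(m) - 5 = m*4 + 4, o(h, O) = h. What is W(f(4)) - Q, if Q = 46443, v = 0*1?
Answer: -46427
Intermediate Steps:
v = 0
f(m) = 9 + 4*m (f(m) = 5 + (m*4 + 4) = 5 + (4*m + 4) = 5 + (4 + 4*m) = 9 + 4*m)
W(I) = 16 (W(I) = (0 + 4)**2 = 4**2 = 16)
W(f(4)) - Q = 16 - 1*46443 = 16 - 46443 = -46427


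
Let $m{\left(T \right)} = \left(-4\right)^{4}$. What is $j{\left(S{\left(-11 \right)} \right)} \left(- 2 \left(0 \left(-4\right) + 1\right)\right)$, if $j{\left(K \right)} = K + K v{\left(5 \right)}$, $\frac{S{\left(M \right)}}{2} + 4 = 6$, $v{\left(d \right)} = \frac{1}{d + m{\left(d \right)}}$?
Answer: $- \frac{2096}{261} \approx -8.0307$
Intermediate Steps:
$m{\left(T \right)} = 256$
$v{\left(d \right)} = \frac{1}{256 + d}$ ($v{\left(d \right)} = \frac{1}{d + 256} = \frac{1}{256 + d}$)
$S{\left(M \right)} = 4$ ($S{\left(M \right)} = -8 + 2 \cdot 6 = -8 + 12 = 4$)
$j{\left(K \right)} = \frac{262 K}{261}$ ($j{\left(K \right)} = K + \frac{K}{256 + 5} = K + \frac{K}{261} = \frac{262 K}{261}$)
$j{\left(S{\left(-11 \right)} \right)} \left(- 2 \left(0 \left(-4\right) + 1\right)\right) = \frac{262}{261} \cdot 4 \left(- 2 \left(0 \left(-4\right) + 1\right)\right) = \frac{1048 \left(- 2 \left(0 + 1\right)\right)}{261} = \frac{1048 \left(\left(-2\right) 1\right)}{261} = \frac{1048}{261} \left(-2\right) = - \frac{2096}{261}$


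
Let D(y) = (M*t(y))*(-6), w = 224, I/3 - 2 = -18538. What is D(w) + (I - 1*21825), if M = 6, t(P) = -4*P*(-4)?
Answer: -206457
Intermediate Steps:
I = -55608 (I = 6 + 3*(-18538) = 6 - 55614 = -55608)
t(P) = 16*P
D(y) = -576*y (D(y) = (6*(16*y))*(-6) = (96*y)*(-6) = -576*y)
D(w) + (I - 1*21825) = -576*224 + (-55608 - 1*21825) = -129024 + (-55608 - 21825) = -129024 - 77433 = -206457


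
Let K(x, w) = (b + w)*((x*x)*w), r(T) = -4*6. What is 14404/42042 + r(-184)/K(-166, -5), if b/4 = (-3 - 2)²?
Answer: 1812850052/5291268675 ≈ 0.34261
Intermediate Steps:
r(T) = -24
b = 100 (b = 4*(-3 - 2)² = 4*(-5)² = 4*25 = 100)
K(x, w) = w*x²*(100 + w) (K(x, w) = (100 + w)*((x*x)*w) = (100 + w)*(x²*w) = (100 + w)*(w*x²) = w*x²*(100 + w))
14404/42042 + r(-184)/K(-166, -5) = 14404/42042 - 24*(-1/(137780*(100 - 5))) = 14404*(1/42042) - 24/((-5*27556*95)) = 554/1617 - 24/(-13089100) = 554/1617 - 24*(-1/13089100) = 554/1617 + 6/3272275 = 1812850052/5291268675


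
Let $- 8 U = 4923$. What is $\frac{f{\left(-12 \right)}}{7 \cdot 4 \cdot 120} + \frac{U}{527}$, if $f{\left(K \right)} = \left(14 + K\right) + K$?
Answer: $- \frac{207293}{177072} \approx -1.1707$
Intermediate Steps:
$U = - \frac{4923}{8}$ ($U = \left(- \frac{1}{8}\right) 4923 = - \frac{4923}{8} \approx -615.38$)
$f{\left(K \right)} = 14 + 2 K$
$\frac{f{\left(-12 \right)}}{7 \cdot 4 \cdot 120} + \frac{U}{527} = \frac{14 + 2 \left(-12\right)}{7 \cdot 4 \cdot 120} - \frac{4923}{8 \cdot 527} = \frac{14 - 24}{28 \cdot 120} - \frac{4923}{4216} = - \frac{10}{3360} - \frac{4923}{4216} = \left(-10\right) \frac{1}{3360} - \frac{4923}{4216} = - \frac{1}{336} - \frac{4923}{4216} = - \frac{207293}{177072}$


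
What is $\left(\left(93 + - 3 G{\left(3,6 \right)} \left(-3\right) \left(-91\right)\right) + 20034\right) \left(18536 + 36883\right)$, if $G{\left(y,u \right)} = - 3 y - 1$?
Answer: $1569299823$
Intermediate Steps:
$G{\left(y,u \right)} = -1 - 3 y$
$\left(\left(93 + - 3 G{\left(3,6 \right)} \left(-3\right) \left(-91\right)\right) + 20034\right) \left(18536 + 36883\right) = \left(\left(93 + - 3 \left(-1 - 9\right) \left(-3\right) \left(-91\right)\right) + 20034\right) \left(18536 + 36883\right) = \left(\left(93 + - 3 \left(-1 - 9\right) \left(-3\right) \left(-91\right)\right) + 20034\right) 55419 = \left(\left(93 + \left(-3\right) \left(-10\right) \left(-3\right) \left(-91\right)\right) + 20034\right) 55419 = \left(\left(93 + 30 \left(-3\right) \left(-91\right)\right) + 20034\right) 55419 = \left(\left(93 - -8190\right) + 20034\right) 55419 = \left(\left(93 + 8190\right) + 20034\right) 55419 = \left(8283 + 20034\right) 55419 = 28317 \cdot 55419 = 1569299823$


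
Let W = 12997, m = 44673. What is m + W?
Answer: 57670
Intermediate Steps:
m + W = 44673 + 12997 = 57670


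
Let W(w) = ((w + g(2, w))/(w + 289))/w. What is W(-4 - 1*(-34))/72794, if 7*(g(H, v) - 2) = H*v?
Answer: 71/1219117515 ≈ 5.8239e-8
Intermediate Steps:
g(H, v) = 2 + H*v/7 (g(H, v) = 2 + (H*v)/7 = 2 + H*v/7)
W(w) = (2 + 9*w/7)/(w*(289 + w)) (W(w) = ((w + (2 + (⅐)*2*w))/(w + 289))/w = ((w + (2 + 2*w/7))/(289 + w))/w = ((2 + 9*w/7)/(289 + w))/w = (2 + 9*w/7)/(w*(289 + w)))
W(-4 - 1*(-34))/72794 = ((14 + 9*(-4 - 1*(-34)))/(7*(-4 - 1*(-34))*(289 + (-4 - 1*(-34)))))/72794 = ((14 + 9*(-4 + 34))/(7*(-4 + 34)*(289 + (-4 + 34))))*(1/72794) = ((⅐)*(14 + 9*30)/(30*(289 + 30)))*(1/72794) = ((⅐)*(1/30)*(14 + 270)/319)*(1/72794) = ((⅐)*(1/30)*(1/319)*284)*(1/72794) = (142/33495)*(1/72794) = 71/1219117515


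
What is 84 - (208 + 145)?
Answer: -269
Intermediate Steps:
84 - (208 + 145) = 84 - 1*353 = 84 - 353 = -269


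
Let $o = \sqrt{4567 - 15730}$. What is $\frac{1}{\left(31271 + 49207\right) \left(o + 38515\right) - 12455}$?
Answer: $- \frac{i}{- 3099597715 i + 4909158 \sqrt{3}} \approx 3.2262 \cdot 10^{-10} - 8.8502 \cdot 10^{-13} i$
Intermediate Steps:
$o = 61 i \sqrt{3}$ ($o = \sqrt{-11163} = 61 i \sqrt{3} \approx 105.66 i$)
$\frac{1}{\left(31271 + 49207\right) \left(o + 38515\right) - 12455} = \frac{1}{\left(31271 + 49207\right) \left(61 i \sqrt{3} + 38515\right) - 12455} = \frac{1}{80478 \left(38515 + 61 i \sqrt{3}\right) - 12455} = \frac{1}{\left(3099610170 + 4909158 i \sqrt{3}\right) - 12455} = \frac{1}{3099597715 + 4909158 i \sqrt{3}}$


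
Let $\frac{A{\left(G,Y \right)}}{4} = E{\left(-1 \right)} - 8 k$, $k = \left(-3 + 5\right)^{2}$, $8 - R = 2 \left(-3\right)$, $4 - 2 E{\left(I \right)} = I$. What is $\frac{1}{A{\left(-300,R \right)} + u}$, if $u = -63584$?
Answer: $- \frac{1}{63702} \approx -1.5698 \cdot 10^{-5}$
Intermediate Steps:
$E{\left(I \right)} = 2 - \frac{I}{2}$
$R = 14$ ($R = 8 - 2 \left(-3\right) = 8 - -6 = 8 + 6 = 14$)
$k = 4$ ($k = 2^{2} = 4$)
$A{\left(G,Y \right)} = -118$ ($A{\left(G,Y \right)} = 4 \left(\left(2 - - \frac{1}{2}\right) - 32\right) = 4 \left(\left(2 + \frac{1}{2}\right) - 32\right) = 4 \left(\frac{5}{2} - 32\right) = 4 \left(- \frac{59}{2}\right) = -118$)
$\frac{1}{A{\left(-300,R \right)} + u} = \frac{1}{-118 - 63584} = \frac{1}{-63702} = - \frac{1}{63702}$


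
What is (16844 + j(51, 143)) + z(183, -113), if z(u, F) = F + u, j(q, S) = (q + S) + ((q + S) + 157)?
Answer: 17459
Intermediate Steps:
j(q, S) = 157 + 2*S + 2*q (j(q, S) = (S + q) + ((S + q) + 157) = (S + q) + (157 + S + q) = 157 + 2*S + 2*q)
(16844 + j(51, 143)) + z(183, -113) = (16844 + (157 + 2*143 + 2*51)) + (-113 + 183) = (16844 + (157 + 286 + 102)) + 70 = (16844 + 545) + 70 = 17389 + 70 = 17459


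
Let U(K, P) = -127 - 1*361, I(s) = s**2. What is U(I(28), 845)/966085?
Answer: -488/966085 ≈ -0.00050513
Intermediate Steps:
U(K, P) = -488 (U(K, P) = -127 - 361 = -488)
U(I(28), 845)/966085 = -488/966085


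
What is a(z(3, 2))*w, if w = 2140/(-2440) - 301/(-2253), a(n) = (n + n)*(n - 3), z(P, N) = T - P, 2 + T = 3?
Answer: -2043490/137433 ≈ -14.869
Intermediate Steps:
T = 1 (T = -2 + 3 = 1)
z(P, N) = 1 - P
a(n) = 2*n*(-3 + n) (a(n) = (2*n)*(-3 + n) = 2*n*(-3 + n))
w = -204349/274866 (w = 2140*(-1/2440) - 301*(-1/2253) = -107/122 + 301/2253 = -204349/274866 ≈ -0.74345)
a(z(3, 2))*w = (2*(1 - 1*3)*(-3 + (1 - 1*3)))*(-204349/274866) = (2*(1 - 3)*(-3 + (1 - 3)))*(-204349/274866) = (2*(-2)*(-3 - 2))*(-204349/274866) = (2*(-2)*(-5))*(-204349/274866) = 20*(-204349/274866) = -2043490/137433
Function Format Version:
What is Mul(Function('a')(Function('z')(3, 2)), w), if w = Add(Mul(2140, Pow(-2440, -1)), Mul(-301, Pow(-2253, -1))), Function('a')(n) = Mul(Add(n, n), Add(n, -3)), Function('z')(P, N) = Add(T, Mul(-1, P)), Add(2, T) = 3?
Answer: Rational(-2043490, 137433) ≈ -14.869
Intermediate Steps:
T = 1 (T = Add(-2, 3) = 1)
Function('z')(P, N) = Add(1, Mul(-1, P))
Function('a')(n) = Mul(2, n, Add(-3, n)) (Function('a')(n) = Mul(Mul(2, n), Add(-3, n)) = Mul(2, n, Add(-3, n)))
w = Rational(-204349, 274866) (w = Add(Mul(2140, Rational(-1, 2440)), Mul(-301, Rational(-1, 2253))) = Add(Rational(-107, 122), Rational(301, 2253)) = Rational(-204349, 274866) ≈ -0.74345)
Mul(Function('a')(Function('z')(3, 2)), w) = Mul(Mul(2, Add(1, Mul(-1, 3)), Add(-3, Add(1, Mul(-1, 3)))), Rational(-204349, 274866)) = Mul(Mul(2, Add(1, -3), Add(-3, Add(1, -3))), Rational(-204349, 274866)) = Mul(Mul(2, -2, Add(-3, -2)), Rational(-204349, 274866)) = Mul(Mul(2, -2, -5), Rational(-204349, 274866)) = Mul(20, Rational(-204349, 274866)) = Rational(-2043490, 137433)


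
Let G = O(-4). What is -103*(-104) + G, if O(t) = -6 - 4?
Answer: 10702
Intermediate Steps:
O(t) = -10
G = -10
-103*(-104) + G = -103*(-104) - 10 = 10712 - 10 = 10702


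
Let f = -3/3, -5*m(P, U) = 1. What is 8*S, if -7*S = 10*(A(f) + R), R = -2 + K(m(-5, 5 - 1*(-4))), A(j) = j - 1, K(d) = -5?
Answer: 720/7 ≈ 102.86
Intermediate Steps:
m(P, U) = -⅕ (m(P, U) = -⅕*1 = -⅕)
f = -1 (f = -3*⅓ = -1)
A(j) = -1 + j
R = -7 (R = -2 - 5 = -7)
S = 90/7 (S = -10*((-1 - 1) - 7)/7 = -10*(-2 - 7)/7 = -10*(-9)/7 = -⅐*(-90) = 90/7 ≈ 12.857)
8*S = 8*(90/7) = 720/7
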